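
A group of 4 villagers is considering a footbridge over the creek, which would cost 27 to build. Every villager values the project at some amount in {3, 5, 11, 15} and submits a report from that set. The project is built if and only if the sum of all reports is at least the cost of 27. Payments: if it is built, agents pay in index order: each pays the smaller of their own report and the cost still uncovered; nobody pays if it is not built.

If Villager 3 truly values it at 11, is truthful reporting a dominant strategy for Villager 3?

No

Consider the case where Villager 1 reports 3, Villager 2 reports 5 and Villager 4 reports 15.
Truthful report 11: project built, pays 11, utility 11 - 11 = 0.
Report 5 instead: project built, pays 5, utility 11 - 5 = 6.
Since 6 > 0, reporting 5 is strictly better here, so truthful reporting is not dominant.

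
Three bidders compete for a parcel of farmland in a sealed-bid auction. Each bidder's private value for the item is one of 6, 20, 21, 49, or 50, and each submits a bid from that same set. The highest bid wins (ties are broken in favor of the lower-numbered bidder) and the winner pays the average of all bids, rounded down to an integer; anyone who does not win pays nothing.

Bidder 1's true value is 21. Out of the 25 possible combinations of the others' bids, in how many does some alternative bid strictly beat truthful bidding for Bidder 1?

1

Others bid (6, 6): truth gives 10; bid 6 gives 15 > 10. Violating.
Others bid (6, 20): truth gives 6; no alternative beats it.
Others bid (6, 21): truth gives 5; no alternative beats it.
(Checking all 25 profiles: 1 has a profitable deviation, 24 do not.)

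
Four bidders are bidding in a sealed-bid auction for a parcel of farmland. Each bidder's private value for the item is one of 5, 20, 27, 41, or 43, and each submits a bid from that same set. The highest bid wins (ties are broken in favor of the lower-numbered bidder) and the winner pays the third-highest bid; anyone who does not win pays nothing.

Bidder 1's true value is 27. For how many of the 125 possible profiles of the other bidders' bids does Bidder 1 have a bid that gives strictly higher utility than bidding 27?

24

Others bid (5, 5, 41): truth gives 0; bid 41 gives 22 > 0. Violating.
Others bid (5, 5, 43): truth gives 0; bid 43 gives 22 > 0. Violating.
Others bid (5, 20, 41): truth gives 0; bid 41 gives 7 > 0. Violating.
Others bid (5, 20, 43): truth gives 0; bid 43 gives 7 > 0. Violating.
Others bid (5, 5, 5): truth gives 22; no alternative beats it.
Others bid (5, 5, 20): truth gives 22; no alternative beats it.
(Checking all 125 profiles: 24 have a profitable deviation, 101 do not.)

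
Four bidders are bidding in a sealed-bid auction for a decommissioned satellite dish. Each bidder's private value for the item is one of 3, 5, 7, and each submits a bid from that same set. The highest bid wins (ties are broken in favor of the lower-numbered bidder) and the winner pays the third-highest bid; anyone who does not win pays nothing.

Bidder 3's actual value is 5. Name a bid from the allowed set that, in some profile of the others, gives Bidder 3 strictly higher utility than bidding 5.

7

Suppose Bidder 1 bids 3, Bidder 2 bids 3 and Bidder 4 bids 7.
Bid 5: loses, pays 0, utility 0.
Bid 7: wins, pays 3, utility 5 - 3 = 2.
So bidding 7 beats truth here (2 > 0).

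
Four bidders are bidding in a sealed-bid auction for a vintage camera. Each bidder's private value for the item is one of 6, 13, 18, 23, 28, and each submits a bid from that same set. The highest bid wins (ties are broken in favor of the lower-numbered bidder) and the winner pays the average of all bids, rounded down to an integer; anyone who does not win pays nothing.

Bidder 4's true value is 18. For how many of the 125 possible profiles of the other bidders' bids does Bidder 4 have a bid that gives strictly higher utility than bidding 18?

Others bid (6, 6, 6): truth gives 9; bid 13 gives 11 > 9. Violating.
Others bid (6, 6, 18): truth gives 0; bid 23 gives 5 > 0. Violating.
Others bid (6, 6, 23): truth gives 0; bid 28 gives 3 > 0. Violating.
Others bid (6, 13, 18): truth gives 0; bid 23 gives 3 > 0. Violating.
Others bid (6, 6, 13): truth gives 8; no alternative beats it.
Others bid (6, 6, 28): truth gives 0; no alternative beats it.
(Checking all 125 profiles: 25 have a profitable deviation, 100 do not.)

25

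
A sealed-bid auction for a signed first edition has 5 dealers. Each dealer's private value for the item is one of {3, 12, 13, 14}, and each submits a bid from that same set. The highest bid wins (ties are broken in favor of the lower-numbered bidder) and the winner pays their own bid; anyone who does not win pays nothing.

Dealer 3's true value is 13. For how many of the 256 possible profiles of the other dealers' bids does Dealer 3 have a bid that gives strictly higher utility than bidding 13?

4

Others bid (3, 3, 3, 3): truth gives 0; bid 12 gives 1 > 0. Violating.
Others bid (3, 3, 3, 12): truth gives 0; bid 12 gives 1 > 0. Violating.
Others bid (3, 3, 12, 3): truth gives 0; bid 12 gives 1 > 0. Violating.
Others bid (3, 3, 12, 12): truth gives 0; bid 12 gives 1 > 0. Violating.
Others bid (3, 3, 3, 13): truth gives 0; no alternative beats it.
Others bid (3, 3, 3, 14): truth gives 0; no alternative beats it.
(Checking all 256 profiles: 4 have a profitable deviation, 252 do not.)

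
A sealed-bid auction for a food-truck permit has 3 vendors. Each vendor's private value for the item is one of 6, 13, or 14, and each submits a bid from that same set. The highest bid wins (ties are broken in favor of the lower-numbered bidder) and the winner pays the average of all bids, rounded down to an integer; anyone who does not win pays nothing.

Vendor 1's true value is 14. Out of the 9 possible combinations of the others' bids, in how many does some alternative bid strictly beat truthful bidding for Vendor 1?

3

Others bid (6, 6): truth gives 6; bid 6 gives 8 > 6. Violating.
Others bid (6, 13): truth gives 3; bid 13 gives 4 > 3. Violating.
Others bid (13, 6): truth gives 3; bid 13 gives 4 > 3. Violating.
Others bid (6, 14): truth gives 3; no alternative beats it.
Others bid (13, 13): truth gives 1; no alternative beats it.
(Checking all 9 profiles: 3 have a profitable deviation, 6 do not.)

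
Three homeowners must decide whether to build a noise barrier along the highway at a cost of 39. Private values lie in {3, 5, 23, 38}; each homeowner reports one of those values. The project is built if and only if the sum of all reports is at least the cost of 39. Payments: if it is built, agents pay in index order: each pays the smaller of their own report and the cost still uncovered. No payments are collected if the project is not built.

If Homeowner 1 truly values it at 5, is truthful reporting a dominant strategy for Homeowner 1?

Consider the case where Homeowner 2 reports 3 and Homeowner 3 reports 38.
Truthful report 5: project built, pays 5, utility 5 - 5 = 0.
Report 3 instead: project built, pays 3, utility 5 - 3 = 2.
Since 2 > 0, reporting 3 is strictly better here, so truthful reporting is not dominant.

No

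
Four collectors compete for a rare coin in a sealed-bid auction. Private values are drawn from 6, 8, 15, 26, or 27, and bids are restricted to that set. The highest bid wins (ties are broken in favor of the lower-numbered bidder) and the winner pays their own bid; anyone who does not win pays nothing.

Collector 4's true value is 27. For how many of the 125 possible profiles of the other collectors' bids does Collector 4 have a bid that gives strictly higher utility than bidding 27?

Others bid (6, 6, 6): truth gives 0; bid 8 gives 19 > 0. Violating.
Others bid (6, 6, 8): truth gives 0; bid 15 gives 12 > 0. Violating.
Others bid (6, 6, 15): truth gives 0; bid 26 gives 1 > 0. Violating.
Others bid (6, 8, 6): truth gives 0; bid 15 gives 12 > 0. Violating.
Others bid (6, 6, 26): truth gives 0; no alternative beats it.
Others bid (6, 6, 27): truth gives 0; no alternative beats it.
(Checking all 125 profiles: 27 have a profitable deviation, 98 do not.)

27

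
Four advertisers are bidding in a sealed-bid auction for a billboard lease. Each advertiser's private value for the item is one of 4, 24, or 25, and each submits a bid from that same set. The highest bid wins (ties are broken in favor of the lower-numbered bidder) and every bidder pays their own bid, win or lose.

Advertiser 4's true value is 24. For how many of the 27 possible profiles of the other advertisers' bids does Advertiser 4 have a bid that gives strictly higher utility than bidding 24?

26

Others bid (4, 4, 24): truth gives -24; bid 25 gives -1 > -24. Violating.
Others bid (4, 4, 25): truth gives -24; bid 4 gives -4 > -24. Violating.
Others bid (4, 24, 4): truth gives -24; bid 25 gives -1 > -24. Violating.
Others bid (4, 24, 24): truth gives -24; bid 25 gives -1 > -24. Violating.
Others bid (4, 4, 4): truth gives 0; no alternative beats it.
(Checking all 27 profiles: 26 have a profitable deviation, 1 does not.)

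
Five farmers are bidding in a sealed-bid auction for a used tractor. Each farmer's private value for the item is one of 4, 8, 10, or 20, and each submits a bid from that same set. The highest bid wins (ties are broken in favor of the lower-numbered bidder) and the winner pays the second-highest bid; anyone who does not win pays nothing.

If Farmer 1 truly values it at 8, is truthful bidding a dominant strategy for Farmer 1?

Yes

Check each profile of the others' bids and compare truth against every alternative bid.
Others bid (4, 4, 4, 4): truth gives 4, best alternative gives 4.
Others bid (4, 4, 4, 8): truth gives 0, best alternative gives 0.
Others bid (4, 4, 4, 10): truth gives 0, best alternative gives 0.
Others bid (4, 4, 4, 20): truth gives 0, best alternative gives 0.
Others bid (4, 4, 8, 4): truth gives 0, best alternative gives 0.
Others bid (4, 4, 8, 8): truth gives 0, best alternative gives 0.
(Remaining 250 profiles checked similarly; truth is weakly best in each.)
In every case the truthful bid is at least as good as any alternative, so it is a dominant strategy.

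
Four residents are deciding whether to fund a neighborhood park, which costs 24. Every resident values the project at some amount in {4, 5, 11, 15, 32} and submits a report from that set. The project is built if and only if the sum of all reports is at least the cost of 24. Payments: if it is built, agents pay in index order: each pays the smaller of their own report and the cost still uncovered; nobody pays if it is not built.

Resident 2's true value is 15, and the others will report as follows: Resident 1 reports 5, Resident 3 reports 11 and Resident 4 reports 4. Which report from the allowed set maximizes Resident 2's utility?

4

Report 4: project built, pays 4, utility 15 - 4 = 11.
Report 5: project built, pays 5, utility 15 - 5 = 10.
Report 11: project built, pays 11, utility 15 - 11 = 4.
Report 15: project built, pays 15, utility 15 - 15 = 0.
Report 32: project built, pays 19, utility 15 - 19 = -4.
The best choice is 4 with utility 11.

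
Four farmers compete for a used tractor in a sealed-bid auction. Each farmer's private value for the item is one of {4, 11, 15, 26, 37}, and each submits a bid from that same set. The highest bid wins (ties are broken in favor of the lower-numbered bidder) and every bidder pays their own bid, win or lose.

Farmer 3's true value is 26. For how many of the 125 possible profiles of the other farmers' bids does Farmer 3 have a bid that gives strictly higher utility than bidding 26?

Others bid (4, 4, 4): truth gives 0; bid 11 gives 15 > 0. Violating.
Others bid (4, 4, 11): truth gives 0; bid 11 gives 15 > 0. Violating.
Others bid (4, 4, 15): truth gives 0; bid 15 gives 11 > 0. Violating.
Others bid (4, 4, 37): truth gives -26; bid 4 gives -4 > -26. Violating.
Others bid (4, 4, 26): truth gives 0; no alternative beats it.
Others bid (4, 11, 26): truth gives 0; no alternative beats it.
(Checking all 125 profiles: 101 have a profitable deviation, 24 do not.)

101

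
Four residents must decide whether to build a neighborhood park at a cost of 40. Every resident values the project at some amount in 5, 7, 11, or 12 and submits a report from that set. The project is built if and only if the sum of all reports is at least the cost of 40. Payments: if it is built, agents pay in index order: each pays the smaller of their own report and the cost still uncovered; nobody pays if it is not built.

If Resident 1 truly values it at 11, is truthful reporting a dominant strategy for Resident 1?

Consider the case where Resident 2 reports 11, Resident 3 reports 11 and Resident 4 reports 11.
Truthful report 11: project built, pays 11, utility 11 - 11 = 0.
Report 7 instead: project built, pays 7, utility 11 - 7 = 4.
Since 4 > 0, reporting 7 is strictly better here, so truthful reporting is not dominant.

No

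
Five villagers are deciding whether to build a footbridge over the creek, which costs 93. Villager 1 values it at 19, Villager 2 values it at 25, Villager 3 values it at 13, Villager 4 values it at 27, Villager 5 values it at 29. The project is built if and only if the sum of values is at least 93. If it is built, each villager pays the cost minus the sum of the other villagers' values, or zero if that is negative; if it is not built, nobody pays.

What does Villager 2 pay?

Total value 113 ≥ cost 93, so the project is built.
The other villagers' values sum to 88.
Cost minus that sum is 93 - 88 = 5.

5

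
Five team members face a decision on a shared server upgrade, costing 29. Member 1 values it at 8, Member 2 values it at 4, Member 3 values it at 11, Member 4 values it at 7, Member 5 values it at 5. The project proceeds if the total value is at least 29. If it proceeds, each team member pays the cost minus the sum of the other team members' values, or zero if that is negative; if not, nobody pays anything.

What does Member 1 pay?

Total value 35 ≥ cost 29, so the project is built.
The other team members' values sum to 27.
Cost minus that sum is 29 - 27 = 2.

2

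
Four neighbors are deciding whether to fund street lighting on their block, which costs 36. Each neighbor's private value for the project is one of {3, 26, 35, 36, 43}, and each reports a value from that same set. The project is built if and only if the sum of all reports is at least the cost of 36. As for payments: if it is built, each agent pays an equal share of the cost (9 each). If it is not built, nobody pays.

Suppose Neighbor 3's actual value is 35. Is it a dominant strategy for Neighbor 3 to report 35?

Yes

Check each profile of the others' reports and compare truth against every alternative report.
Others report (3, 3, 3): truth gives 26, best alternative gives 26.
Others report (3, 3, 26): truth gives 26, best alternative gives 26.
Others report (3, 3, 35): truth gives 26, best alternative gives 26.
Others report (3, 3, 36): truth gives 26, best alternative gives 26.
Others report (3, 3, 43): truth gives 26, best alternative gives 26.
Others report (3, 26, 3): truth gives 26, best alternative gives 26.
(Remaining 119 profiles checked similarly; truth is weakly best in each.)
In every case the truthful report is at least as good as any alternative, so it is a dominant strategy.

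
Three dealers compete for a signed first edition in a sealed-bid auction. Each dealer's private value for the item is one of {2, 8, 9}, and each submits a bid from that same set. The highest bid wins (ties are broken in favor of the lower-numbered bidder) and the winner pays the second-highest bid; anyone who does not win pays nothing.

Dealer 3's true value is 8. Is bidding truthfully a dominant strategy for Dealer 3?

Check each profile of the others' bids and compare truth against every alternative bid.
Others bid (2, 2): truth gives 6, best alternative gives 6.
Others bid (2, 8): truth gives 0, best alternative gives 0.
Others bid (2, 9): truth gives 0, best alternative gives 0.
Others bid (8, 2): truth gives 0, best alternative gives 0.
Others bid (8, 8): truth gives 0, best alternative gives 0.
Others bid (8, 9): truth gives 0, best alternative gives 0.
(Remaining 3 profiles checked similarly; truth is weakly best in each.)
In every case the truthful bid is at least as good as any alternative, so it is a dominant strategy.

Yes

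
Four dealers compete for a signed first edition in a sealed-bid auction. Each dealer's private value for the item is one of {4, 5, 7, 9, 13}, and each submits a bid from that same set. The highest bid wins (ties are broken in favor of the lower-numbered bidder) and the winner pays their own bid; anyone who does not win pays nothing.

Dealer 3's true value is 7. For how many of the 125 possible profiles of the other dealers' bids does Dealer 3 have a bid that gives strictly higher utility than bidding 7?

2

Others bid (4, 4, 4): truth gives 0; bid 5 gives 2 > 0. Violating.
Others bid (4, 4, 5): truth gives 0; bid 5 gives 2 > 0. Violating.
Others bid (4, 4, 7): truth gives 0; no alternative beats it.
Others bid (4, 4, 9): truth gives 0; no alternative beats it.
(Checking all 125 profiles: 2 have a profitable deviation, 123 do not.)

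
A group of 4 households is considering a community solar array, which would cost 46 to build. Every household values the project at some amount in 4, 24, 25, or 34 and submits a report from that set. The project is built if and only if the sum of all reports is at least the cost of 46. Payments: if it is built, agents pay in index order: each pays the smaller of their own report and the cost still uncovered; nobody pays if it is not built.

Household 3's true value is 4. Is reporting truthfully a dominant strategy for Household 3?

Yes

Check each profile of the others' reports and compare truth against every alternative report.
Others report (4, 4, 24): truth gives 0, best alternative gives -20.
Others report (4, 4, 25): truth gives 0, best alternative gives -20.
Others report (4, 4, 34): truth gives 0, best alternative gives -20.
Others report (4, 24, 4): truth gives 0, best alternative gives -14.
Others report (4, 24, 24): truth gives 0, best alternative gives -14.
Others report (4, 24, 25): truth gives 0, best alternative gives -14.
(Remaining 58 profiles checked similarly; truth is weakly best in each.)
In every case the truthful report is at least as good as any alternative, so it is a dominant strategy.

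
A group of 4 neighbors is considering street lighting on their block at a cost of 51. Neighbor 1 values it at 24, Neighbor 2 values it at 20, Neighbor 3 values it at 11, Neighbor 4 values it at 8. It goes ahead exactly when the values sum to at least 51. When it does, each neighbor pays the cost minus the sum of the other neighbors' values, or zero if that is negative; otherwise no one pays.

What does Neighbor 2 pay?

8

Total value 63 ≥ cost 51, so the project is built.
The other neighbors' values sum to 43.
Cost minus that sum is 51 - 43 = 8.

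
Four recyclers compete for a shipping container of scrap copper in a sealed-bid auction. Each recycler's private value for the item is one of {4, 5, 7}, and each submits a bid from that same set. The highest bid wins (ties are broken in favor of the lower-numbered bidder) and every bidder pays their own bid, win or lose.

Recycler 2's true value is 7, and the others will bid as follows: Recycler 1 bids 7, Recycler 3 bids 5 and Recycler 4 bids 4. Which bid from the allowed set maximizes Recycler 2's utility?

Bid 4: loses but pays 4, utility -4.
Bid 5: loses but pays 5, utility -5.
Bid 7: loses but pays 7, utility -7.
The best choice is 4 with utility -4.

4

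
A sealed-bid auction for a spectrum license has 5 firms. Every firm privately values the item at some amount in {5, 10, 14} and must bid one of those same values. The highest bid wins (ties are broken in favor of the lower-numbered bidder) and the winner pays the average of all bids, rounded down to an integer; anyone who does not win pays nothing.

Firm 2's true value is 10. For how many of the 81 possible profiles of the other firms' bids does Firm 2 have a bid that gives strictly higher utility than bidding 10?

Others bid (5, 5, 5, 14): truth gives 0; bid 14 gives 2 > 0. Violating.
Others bid (5, 5, 10, 14): truth gives 0; bid 14 gives 1 > 0. Violating.
Others bid (5, 5, 14, 5): truth gives 0; bid 14 gives 2 > 0. Violating.
Others bid (5, 5, 14, 10): truth gives 0; bid 14 gives 1 > 0. Violating.
Others bid (5, 5, 5, 5): truth gives 4; no alternative beats it.
Others bid (5, 5, 5, 10): truth gives 3; no alternative beats it.
(Checking all 81 profiles: 19 have a profitable deviation, 62 do not.)

19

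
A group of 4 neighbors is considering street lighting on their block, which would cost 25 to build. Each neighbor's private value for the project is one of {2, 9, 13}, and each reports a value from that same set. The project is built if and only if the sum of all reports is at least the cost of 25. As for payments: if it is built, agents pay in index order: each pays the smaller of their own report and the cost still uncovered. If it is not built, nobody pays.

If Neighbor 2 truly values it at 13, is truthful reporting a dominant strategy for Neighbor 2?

No

Consider the case where Neighbor 1 reports 2, Neighbor 3 reports 2 and Neighbor 4 reports 13.
Truthful report 13: project built, pays 13, utility 13 - 13 = 0.
Report 9 instead: project built, pays 9, utility 13 - 9 = 4.
Since 4 > 0, reporting 9 is strictly better here, so truthful reporting is not dominant.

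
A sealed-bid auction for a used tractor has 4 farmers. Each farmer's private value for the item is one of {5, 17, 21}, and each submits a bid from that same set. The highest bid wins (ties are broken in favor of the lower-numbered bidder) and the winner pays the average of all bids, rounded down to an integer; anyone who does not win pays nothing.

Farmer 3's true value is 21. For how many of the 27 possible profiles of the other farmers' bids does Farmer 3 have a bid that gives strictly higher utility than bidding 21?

2

Others bid (5, 5, 5): truth gives 12; bid 17 gives 13 > 12. Violating.
Others bid (5, 5, 17): truth gives 9; bid 17 gives 10 > 9. Violating.
Others bid (5, 5, 21): truth gives 8; no alternative beats it.
Others bid (5, 17, 5): truth gives 9; no alternative beats it.
(Checking all 27 profiles: 2 have a profitable deviation, 25 do not.)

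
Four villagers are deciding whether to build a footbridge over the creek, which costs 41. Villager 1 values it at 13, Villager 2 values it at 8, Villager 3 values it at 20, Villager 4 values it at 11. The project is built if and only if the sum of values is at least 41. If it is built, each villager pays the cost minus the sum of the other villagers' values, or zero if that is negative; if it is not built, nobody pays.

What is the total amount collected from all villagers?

Total value 52 ≥ cost 41, so it is built.
Villager 1: others sum to 39; max(0, 41 - 39) = 2.
Villager 2: others sum to 44; max(0, 41 - 44) = 0.
Villager 3: others sum to 32; max(0, 41 - 32) = 9.
Villager 4: others sum to 41; max(0, 41 - 41) = 0.
Total collected = 2 + 0 + 9 + 0 = 11.

11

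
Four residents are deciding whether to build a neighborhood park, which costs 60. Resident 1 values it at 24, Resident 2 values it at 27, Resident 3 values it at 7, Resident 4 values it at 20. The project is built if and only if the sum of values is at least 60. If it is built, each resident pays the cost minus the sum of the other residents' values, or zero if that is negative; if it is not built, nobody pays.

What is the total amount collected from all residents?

Total value 78 ≥ cost 60, so it is built.
Resident 1: others sum to 54; max(0, 60 - 54) = 6.
Resident 2: others sum to 51; max(0, 60 - 51) = 9.
Resident 3: others sum to 71; max(0, 60 - 71) = 0.
Resident 4: others sum to 58; max(0, 60 - 58) = 2.
Total collected = 6 + 9 + 0 + 2 = 17.

17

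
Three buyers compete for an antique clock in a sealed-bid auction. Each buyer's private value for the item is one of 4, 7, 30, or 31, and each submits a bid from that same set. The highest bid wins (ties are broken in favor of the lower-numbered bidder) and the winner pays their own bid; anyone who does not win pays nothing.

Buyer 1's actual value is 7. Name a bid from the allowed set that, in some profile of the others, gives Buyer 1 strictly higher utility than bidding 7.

4

Suppose Buyer 2 bids 4 and Buyer 3 bids 4.
Bid 7: wins, pays 7, utility 7 - 7 = 0.
Bid 4: wins, pays 4, utility 7 - 4 = 3.
So bidding 4 beats truth here (3 > 0).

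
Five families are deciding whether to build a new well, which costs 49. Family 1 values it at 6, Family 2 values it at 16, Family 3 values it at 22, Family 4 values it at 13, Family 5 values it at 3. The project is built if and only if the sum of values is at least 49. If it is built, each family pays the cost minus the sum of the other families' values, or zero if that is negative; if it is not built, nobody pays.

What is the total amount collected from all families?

18

Total value 60 ≥ cost 49, so it is built.
Family 1: others sum to 54; max(0, 49 - 54) = 0.
Family 2: others sum to 44; max(0, 49 - 44) = 5.
Family 3: others sum to 38; max(0, 49 - 38) = 11.
Family 4: others sum to 47; max(0, 49 - 47) = 2.
Family 5: others sum to 57; max(0, 49 - 57) = 0.
Total collected = 0 + 5 + 11 + 2 + 0 = 18.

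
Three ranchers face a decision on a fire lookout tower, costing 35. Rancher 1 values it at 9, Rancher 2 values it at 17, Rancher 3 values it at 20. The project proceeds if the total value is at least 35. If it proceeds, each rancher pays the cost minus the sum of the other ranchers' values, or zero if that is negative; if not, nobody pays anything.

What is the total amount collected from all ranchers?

Total value 46 ≥ cost 35, so it is built.
Rancher 1: others sum to 37; max(0, 35 - 37) = 0.
Rancher 2: others sum to 29; max(0, 35 - 29) = 6.
Rancher 3: others sum to 26; max(0, 35 - 26) = 9.
Total collected = 0 + 6 + 9 = 15.

15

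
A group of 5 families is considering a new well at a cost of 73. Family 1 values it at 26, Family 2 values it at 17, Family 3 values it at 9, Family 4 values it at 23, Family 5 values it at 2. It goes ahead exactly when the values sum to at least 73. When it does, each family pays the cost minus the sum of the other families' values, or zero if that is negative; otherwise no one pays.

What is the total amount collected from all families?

59

Total value 77 ≥ cost 73, so it is built.
Family 1: others sum to 51; max(0, 73 - 51) = 22.
Family 2: others sum to 60; max(0, 73 - 60) = 13.
Family 3: others sum to 68; max(0, 73 - 68) = 5.
Family 4: others sum to 54; max(0, 73 - 54) = 19.
Family 5: others sum to 75; max(0, 73 - 75) = 0.
Total collected = 22 + 13 + 5 + 19 + 0 = 59.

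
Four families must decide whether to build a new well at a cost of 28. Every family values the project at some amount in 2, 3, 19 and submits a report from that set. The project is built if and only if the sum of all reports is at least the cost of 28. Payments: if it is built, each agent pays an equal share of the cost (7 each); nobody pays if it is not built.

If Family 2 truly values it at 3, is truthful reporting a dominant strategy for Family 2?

No

Consider the case where Family 1 reports 3, Family 3 reports 3 and Family 4 reports 19.
Truthful report 3: project built, pays 7, utility 3 - 7 = -4.
Report 2 instead: project not built, utility 0.
Since 0 > -4, reporting 2 is strictly better here, so truthful reporting is not dominant.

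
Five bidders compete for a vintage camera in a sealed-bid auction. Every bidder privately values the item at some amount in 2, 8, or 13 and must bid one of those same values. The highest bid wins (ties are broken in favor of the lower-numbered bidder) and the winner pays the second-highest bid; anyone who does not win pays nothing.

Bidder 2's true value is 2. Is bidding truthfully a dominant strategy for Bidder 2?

Check each profile of the others' bids and compare truth against every alternative bid.
Others bid (2, 2, 2, 8): truth gives 0, best alternative gives -6.
Others bid (2, 2, 8, 2): truth gives 0, best alternative gives -6.
Others bid (2, 2, 8, 8): truth gives 0, best alternative gives -6.
Others bid (2, 8, 2, 2): truth gives 0, best alternative gives -6.
Others bid (2, 8, 2, 8): truth gives 0, best alternative gives -6.
Others bid (2, 8, 8, 2): truth gives 0, best alternative gives -6.
(Remaining 75 profiles checked similarly; truth is weakly best in each.)
In every case the truthful bid is at least as good as any alternative, so it is a dominant strategy.

Yes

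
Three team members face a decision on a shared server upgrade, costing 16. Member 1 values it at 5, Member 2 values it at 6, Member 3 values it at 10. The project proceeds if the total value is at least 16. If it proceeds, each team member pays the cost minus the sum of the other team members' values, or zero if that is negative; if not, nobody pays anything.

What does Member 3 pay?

5

Total value 21 ≥ cost 16, so the project is built.
The other team members' values sum to 11.
Cost minus that sum is 16 - 11 = 5.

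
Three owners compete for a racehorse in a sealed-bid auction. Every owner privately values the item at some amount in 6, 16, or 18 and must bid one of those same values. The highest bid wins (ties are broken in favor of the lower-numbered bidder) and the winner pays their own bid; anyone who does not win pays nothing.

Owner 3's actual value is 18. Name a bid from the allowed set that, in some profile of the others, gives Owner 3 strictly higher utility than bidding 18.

Suppose Owner 1 bids 6 and Owner 2 bids 6.
Bid 18: wins, pays 18, utility 18 - 18 = 0.
Bid 16: wins, pays 16, utility 18 - 16 = 2.
So bidding 16 beats truth here (2 > 0).

16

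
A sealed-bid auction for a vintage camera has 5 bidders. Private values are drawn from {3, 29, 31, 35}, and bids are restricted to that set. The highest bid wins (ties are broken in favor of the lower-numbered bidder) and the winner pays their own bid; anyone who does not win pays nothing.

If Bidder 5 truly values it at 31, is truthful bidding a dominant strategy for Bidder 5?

No

Consider the case where Bidder 1 bids 3, Bidder 2 bids 3, Bidder 3 bids 3 and Bidder 4 bids 3.
Truthful bid 31: wins, pays 31, utility 31 - 31 = 0.
Bid 29 instead: wins, pays 29, utility 31 - 29 = 2.
Since 2 > 0, bidding 29 is strictly better here, so truthful bidding is not dominant.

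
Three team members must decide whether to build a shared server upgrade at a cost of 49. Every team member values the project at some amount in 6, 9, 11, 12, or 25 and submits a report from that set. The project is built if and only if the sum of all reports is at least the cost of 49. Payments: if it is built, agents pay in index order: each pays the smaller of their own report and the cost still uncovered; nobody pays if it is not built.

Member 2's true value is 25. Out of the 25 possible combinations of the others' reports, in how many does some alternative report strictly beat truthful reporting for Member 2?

Others report (12, 25): truth gives 0; report 12 gives 13 > 0. Violating.
Others report (25, 12): truth gives 1; report 12 gives 13 > 1. Violating.
Others report (25, 25): truth gives 1; report 6 gives 19 > 1. Violating.
Others report (6, 6): truth gives 0; no alternative beats it.
Others report (6, 9): truth gives 0; no alternative beats it.
(Checking all 25 profiles: 3 have a profitable deviation, 22 do not.)

3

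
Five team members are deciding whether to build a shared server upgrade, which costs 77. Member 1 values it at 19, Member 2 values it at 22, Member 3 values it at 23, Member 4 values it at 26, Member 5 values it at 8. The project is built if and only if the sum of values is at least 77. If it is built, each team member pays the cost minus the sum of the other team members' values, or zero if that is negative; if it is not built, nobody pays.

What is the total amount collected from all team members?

Total value 98 ≥ cost 77, so it is built.
Member 1: others sum to 79; max(0, 77 - 79) = 0.
Member 2: others sum to 76; max(0, 77 - 76) = 1.
Member 3: others sum to 75; max(0, 77 - 75) = 2.
Member 4: others sum to 72; max(0, 77 - 72) = 5.
Member 5: others sum to 90; max(0, 77 - 90) = 0.
Total collected = 0 + 1 + 2 + 5 + 0 = 8.

8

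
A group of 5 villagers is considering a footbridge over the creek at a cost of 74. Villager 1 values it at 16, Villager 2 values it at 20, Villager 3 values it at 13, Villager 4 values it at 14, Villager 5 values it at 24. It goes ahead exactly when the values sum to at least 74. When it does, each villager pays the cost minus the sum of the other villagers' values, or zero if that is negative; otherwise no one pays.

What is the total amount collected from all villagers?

Total value 87 ≥ cost 74, so it is built.
Villager 1: others sum to 71; max(0, 74 - 71) = 3.
Villager 2: others sum to 67; max(0, 74 - 67) = 7.
Villager 3: others sum to 74; max(0, 74 - 74) = 0.
Villager 4: others sum to 73; max(0, 74 - 73) = 1.
Villager 5: others sum to 63; max(0, 74 - 63) = 11.
Total collected = 3 + 7 + 0 + 1 + 11 = 22.

22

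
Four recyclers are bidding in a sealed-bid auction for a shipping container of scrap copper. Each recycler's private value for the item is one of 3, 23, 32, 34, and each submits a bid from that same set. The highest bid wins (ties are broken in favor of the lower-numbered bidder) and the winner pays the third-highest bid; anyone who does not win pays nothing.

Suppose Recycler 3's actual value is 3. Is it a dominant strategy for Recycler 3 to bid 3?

Yes

Check each profile of the others' bids and compare truth against every alternative bid.
Others bid (3, 3, 3): truth gives 0, best alternative gives 0.
Others bid (3, 3, 23): truth gives 0, best alternative gives 0.
Others bid (3, 3, 32): truth gives 0, best alternative gives 0.
Others bid (3, 3, 34): truth gives 0, best alternative gives 0.
Others bid (3, 23, 3): truth gives 0, best alternative gives 0.
Others bid (3, 23, 23): truth gives 0, best alternative gives 0.
(Remaining 58 profiles checked similarly; truth is weakly best in each.)
In every case the truthful bid is at least as good as any alternative, so it is a dominant strategy.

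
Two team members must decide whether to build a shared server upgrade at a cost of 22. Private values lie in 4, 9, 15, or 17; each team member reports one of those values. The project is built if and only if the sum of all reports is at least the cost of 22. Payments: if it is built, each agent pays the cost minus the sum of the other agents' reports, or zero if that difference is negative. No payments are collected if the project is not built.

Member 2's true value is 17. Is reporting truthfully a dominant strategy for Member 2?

Check each profile of the others' reports and compare truth against every alternative report.
Others report (17): truth gives 12, best alternative gives 12.
Others report (15): truth gives 10, best alternative gives 10.
Others report (9): truth gives 4, best alternative gives 4.
Others report (4): truth gives 0, best alternative gives 0.
In every case the truthful report is at least as good as any alternative, so it is a dominant strategy.

Yes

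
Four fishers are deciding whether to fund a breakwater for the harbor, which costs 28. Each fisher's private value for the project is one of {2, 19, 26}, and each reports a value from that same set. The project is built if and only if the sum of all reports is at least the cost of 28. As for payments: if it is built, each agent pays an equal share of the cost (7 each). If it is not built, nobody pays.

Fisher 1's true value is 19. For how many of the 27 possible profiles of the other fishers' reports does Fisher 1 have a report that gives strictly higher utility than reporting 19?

Others report (2, 2, 2): truth gives 0; report 26 gives 12 > 0. Violating.
Others report (2, 2, 19): truth gives 12; no alternative beats it.
Others report (2, 2, 26): truth gives 12; no alternative beats it.
(Checking all 27 profiles: 1 has a profitable deviation, 26 do not.)

1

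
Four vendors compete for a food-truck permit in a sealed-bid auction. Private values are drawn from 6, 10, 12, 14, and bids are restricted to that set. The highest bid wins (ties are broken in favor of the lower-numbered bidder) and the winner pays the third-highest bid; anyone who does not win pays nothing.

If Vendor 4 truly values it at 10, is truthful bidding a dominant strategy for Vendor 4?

Consider the case where Vendor 1 bids 6, Vendor 2 bids 6 and Vendor 3 bids 10.
Truthful bid 10: loses, pays 0, utility 0.
Bid 12 instead: wins, pays 6, utility 10 - 6 = 4.
Since 4 > 0, bidding 12 is strictly better here, so truthful bidding is not dominant.

No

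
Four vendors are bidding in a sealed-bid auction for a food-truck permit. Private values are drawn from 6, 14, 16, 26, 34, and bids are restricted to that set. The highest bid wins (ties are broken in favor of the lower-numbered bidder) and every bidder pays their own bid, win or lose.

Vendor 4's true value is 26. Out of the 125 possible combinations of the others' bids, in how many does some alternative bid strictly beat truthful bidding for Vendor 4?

106

Others bid (6, 6, 6): truth gives 0; bid 14 gives 12 > 0. Violating.
Others bid (6, 6, 14): truth gives 0; bid 16 gives 10 > 0. Violating.
Others bid (6, 6, 26): truth gives -26; bid 6 gives -6 > -26. Violating.
Others bid (6, 6, 34): truth gives -26; bid 6 gives -6 > -26. Violating.
Others bid (6, 6, 16): truth gives 0; no alternative beats it.
Others bid (6, 14, 16): truth gives 0; no alternative beats it.
(Checking all 125 profiles: 106 have a profitable deviation, 19 do not.)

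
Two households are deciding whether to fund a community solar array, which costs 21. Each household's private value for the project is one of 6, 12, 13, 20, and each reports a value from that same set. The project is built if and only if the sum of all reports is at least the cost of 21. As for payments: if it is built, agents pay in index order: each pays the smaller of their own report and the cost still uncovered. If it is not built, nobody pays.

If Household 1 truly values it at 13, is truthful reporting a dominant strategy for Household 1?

No

Consider the case where Household 2 reports 12.
Truthful report 13: project built, pays 13, utility 13 - 13 = 0.
Report 12 instead: project built, pays 12, utility 13 - 12 = 1.
Since 1 > 0, reporting 12 is strictly better here, so truthful reporting is not dominant.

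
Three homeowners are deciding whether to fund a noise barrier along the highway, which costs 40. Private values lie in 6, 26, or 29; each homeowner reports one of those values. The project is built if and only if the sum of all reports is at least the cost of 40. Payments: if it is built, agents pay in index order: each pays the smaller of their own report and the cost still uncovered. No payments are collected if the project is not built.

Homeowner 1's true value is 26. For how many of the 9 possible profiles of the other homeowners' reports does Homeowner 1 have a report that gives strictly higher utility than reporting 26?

6

Others report (6, 29): truth gives 0; report 6 gives 20 > 0. Violating.
Others report (26, 26): truth gives 0; report 6 gives 20 > 0. Violating.
Others report (26, 29): truth gives 0; report 6 gives 20 > 0. Violating.
Others report (29, 6): truth gives 0; report 6 gives 20 > 0. Violating.
Others report (6, 6): truth gives 0; no alternative beats it.
Others report (6, 26): truth gives 0; no alternative beats it.
(Checking all 9 profiles: 6 have a profitable deviation, 3 do not.)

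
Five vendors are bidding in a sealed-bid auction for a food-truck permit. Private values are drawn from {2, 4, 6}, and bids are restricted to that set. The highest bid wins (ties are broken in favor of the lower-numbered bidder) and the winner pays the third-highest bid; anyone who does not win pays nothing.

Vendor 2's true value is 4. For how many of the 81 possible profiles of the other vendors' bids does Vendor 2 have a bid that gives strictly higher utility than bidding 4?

Others bid (2, 2, 2, 6): truth gives 0; bid 6 gives 2 > 0. Violating.
Others bid (2, 2, 6, 2): truth gives 0; bid 6 gives 2 > 0. Violating.
Others bid (2, 6, 2, 2): truth gives 0; bid 6 gives 2 > 0. Violating.
Others bid (4, 2, 2, 2): truth gives 0; bid 6 gives 2 > 0. Violating.
Others bid (2, 2, 2, 2): truth gives 2; no alternative beats it.
Others bid (2, 2, 2, 4): truth gives 2; no alternative beats it.
(Checking all 81 profiles: 4 have a profitable deviation, 77 do not.)

4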